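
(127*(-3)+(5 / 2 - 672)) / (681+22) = -2101 / 1406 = -1.49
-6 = -6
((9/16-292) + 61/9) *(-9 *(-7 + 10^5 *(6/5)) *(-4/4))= -4918633063/16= -307414566.44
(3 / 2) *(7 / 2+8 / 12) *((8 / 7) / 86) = 25 / 301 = 0.08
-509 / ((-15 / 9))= 1527 / 5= 305.40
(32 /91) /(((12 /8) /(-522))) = -11136 /91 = -122.37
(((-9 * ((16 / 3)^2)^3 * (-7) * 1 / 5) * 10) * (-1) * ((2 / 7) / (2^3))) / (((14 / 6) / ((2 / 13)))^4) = -134217728 / 68574961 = -1.96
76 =76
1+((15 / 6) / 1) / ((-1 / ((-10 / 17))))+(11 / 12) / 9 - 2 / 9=4315 / 1836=2.35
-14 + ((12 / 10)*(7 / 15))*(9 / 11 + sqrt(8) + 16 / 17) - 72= -397444 / 4675 + 28*sqrt(2) / 25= -83.43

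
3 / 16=0.19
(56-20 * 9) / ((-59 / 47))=5828 / 59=98.78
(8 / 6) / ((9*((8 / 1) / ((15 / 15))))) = 1 / 54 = 0.02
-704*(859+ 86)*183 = -121746240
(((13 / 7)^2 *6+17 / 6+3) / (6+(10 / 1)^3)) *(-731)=-5701069 / 295764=-19.28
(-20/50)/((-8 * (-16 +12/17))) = -17/5200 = -0.00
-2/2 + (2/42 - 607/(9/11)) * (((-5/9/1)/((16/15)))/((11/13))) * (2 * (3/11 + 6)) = 43661327/7623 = 5727.58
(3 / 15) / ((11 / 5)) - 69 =-758 / 11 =-68.91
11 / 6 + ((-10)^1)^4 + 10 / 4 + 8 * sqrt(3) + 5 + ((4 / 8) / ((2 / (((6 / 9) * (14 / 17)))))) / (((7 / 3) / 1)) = 8 * sqrt(3) + 510479 / 51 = 10023.25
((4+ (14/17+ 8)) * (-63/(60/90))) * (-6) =7270.94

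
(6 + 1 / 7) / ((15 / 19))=817 / 105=7.78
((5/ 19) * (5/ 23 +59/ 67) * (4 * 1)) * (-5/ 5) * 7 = -236880/ 29279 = -8.09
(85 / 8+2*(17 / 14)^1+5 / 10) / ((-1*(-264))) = 23 / 448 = 0.05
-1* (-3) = 3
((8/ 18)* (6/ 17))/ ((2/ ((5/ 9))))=0.04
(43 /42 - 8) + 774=32215 /42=767.02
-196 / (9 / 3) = -196 / 3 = -65.33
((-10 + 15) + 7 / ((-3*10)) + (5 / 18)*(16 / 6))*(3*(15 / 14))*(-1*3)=-1487 / 28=-53.11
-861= -861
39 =39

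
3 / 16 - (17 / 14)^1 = -115 / 112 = -1.03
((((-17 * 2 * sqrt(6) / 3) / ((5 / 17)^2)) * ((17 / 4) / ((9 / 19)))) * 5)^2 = 2518248436201 / 12150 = 207263245.78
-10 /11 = -0.91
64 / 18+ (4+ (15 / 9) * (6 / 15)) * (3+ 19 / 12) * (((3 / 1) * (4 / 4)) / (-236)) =13949 / 4248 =3.28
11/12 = 0.92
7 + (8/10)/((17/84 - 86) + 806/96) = 302967/43345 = 6.99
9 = 9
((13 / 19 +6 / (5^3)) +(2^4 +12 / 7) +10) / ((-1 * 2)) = -472923 / 33250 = -14.22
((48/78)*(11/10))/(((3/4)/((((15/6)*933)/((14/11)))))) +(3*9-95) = 144336/91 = 1586.11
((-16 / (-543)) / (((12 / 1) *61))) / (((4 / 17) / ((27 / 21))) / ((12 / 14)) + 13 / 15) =1020 / 27370639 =0.00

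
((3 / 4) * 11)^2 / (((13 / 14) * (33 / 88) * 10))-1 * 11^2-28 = -16829 / 130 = -129.45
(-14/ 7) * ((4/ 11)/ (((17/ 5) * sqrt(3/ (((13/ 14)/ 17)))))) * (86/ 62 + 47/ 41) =-9200 * sqrt(9282)/ 12121527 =-0.07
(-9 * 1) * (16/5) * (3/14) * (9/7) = -1944/245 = -7.93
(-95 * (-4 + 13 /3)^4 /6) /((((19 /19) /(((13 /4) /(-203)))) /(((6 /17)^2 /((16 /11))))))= 13585 /50688288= 0.00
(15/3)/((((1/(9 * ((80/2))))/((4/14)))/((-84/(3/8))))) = -115200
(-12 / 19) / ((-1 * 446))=6 / 4237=0.00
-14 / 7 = -2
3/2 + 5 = 6.50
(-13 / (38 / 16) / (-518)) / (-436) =-13 / 536389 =-0.00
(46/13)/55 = 46/715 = 0.06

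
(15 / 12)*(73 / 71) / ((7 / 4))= 365 / 497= 0.73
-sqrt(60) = -2* sqrt(15) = -7.75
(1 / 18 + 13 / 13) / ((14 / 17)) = 323 / 252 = 1.28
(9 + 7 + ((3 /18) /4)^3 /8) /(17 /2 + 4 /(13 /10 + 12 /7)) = 373358803 /229312512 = 1.63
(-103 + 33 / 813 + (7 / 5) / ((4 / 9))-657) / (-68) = 4101907 / 368560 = 11.13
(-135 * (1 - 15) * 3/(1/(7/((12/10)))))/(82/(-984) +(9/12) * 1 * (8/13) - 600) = -105300/1909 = -55.16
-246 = -246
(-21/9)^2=49/9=5.44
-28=-28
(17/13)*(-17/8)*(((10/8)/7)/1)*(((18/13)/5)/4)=-2601/75712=-0.03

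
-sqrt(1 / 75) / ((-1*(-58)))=-sqrt(3) / 870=-0.00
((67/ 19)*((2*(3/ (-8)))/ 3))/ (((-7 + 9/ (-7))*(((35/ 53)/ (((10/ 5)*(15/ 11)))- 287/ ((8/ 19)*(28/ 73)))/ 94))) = -28038696/ 4981382171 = -0.01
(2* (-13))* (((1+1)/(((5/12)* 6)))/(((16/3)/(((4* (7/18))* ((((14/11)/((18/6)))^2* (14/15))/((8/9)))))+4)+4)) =-31213/39230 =-0.80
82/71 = 1.15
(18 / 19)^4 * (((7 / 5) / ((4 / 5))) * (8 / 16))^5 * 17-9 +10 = 2141499767 / 266897408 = 8.02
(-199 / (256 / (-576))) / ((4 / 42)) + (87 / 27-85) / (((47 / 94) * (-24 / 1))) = 1016969 / 216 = 4708.19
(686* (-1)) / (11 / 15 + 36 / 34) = -174930 / 457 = -382.78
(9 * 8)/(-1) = -72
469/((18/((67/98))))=4489/252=17.81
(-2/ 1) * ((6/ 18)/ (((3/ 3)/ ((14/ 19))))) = -28/ 57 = -0.49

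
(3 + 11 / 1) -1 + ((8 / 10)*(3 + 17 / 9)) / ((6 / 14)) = 2987 / 135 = 22.13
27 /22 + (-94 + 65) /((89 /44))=-25669 /1958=-13.11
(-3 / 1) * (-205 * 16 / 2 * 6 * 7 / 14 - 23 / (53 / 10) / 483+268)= 5177686 / 371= 13956.03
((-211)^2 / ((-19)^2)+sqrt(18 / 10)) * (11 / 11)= 3 * sqrt(5) / 5+44521 / 361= 124.67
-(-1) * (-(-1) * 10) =10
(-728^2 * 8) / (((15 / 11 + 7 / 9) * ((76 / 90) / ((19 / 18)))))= -131171040 / 53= -2474925.28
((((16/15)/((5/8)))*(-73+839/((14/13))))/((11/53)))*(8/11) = 17882624/4235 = 4222.58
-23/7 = -3.29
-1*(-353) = 353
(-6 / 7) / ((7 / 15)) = -1.84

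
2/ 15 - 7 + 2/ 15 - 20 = -401/ 15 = -26.73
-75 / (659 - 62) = -25 / 199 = -0.13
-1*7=-7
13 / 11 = 1.18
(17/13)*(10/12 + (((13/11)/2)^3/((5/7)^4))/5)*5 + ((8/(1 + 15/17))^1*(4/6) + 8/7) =19006488929/1816815000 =10.46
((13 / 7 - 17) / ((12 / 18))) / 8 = -159 / 56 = -2.84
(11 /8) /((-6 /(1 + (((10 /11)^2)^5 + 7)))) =-9062474867 /4715895382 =-1.92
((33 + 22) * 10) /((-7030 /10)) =-550 /703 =-0.78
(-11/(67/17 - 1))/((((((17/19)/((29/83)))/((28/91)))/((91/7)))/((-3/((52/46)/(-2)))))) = -31.01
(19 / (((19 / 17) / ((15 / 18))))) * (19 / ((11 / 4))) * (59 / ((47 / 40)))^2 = 17989808000 / 72897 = 246783.93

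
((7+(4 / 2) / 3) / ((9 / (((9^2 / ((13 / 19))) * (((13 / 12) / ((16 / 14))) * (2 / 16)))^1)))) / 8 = 1.49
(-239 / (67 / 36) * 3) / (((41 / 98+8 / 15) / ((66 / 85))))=-500856048 / 1593461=-314.32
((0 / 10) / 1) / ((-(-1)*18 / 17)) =0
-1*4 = -4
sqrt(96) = 4 * sqrt(6) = 9.80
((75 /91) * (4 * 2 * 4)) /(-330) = -80 /1001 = -0.08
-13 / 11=-1.18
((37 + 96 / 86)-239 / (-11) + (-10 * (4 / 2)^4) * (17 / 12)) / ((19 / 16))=-3787552 / 26961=-140.48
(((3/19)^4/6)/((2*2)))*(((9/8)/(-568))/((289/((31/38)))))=-7533/52026445190144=-0.00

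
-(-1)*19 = 19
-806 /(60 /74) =-14911 /15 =-994.07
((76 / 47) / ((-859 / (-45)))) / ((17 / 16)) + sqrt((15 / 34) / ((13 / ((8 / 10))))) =54720 / 686341 + sqrt(1326) / 221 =0.24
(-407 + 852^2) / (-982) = -725497 / 982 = -738.80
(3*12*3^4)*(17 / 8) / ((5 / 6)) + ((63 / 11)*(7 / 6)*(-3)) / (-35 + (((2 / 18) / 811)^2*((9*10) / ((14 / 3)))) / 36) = 1423591488508797 / 191436274205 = 7436.37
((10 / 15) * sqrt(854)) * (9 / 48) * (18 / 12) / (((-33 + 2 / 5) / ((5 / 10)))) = -0.08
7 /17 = 0.41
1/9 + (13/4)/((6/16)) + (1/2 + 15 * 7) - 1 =2039/18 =113.28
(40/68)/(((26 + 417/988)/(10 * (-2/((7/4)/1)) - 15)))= -365560/621299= -0.59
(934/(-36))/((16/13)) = -6071/288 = -21.08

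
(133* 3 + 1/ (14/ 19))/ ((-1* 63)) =-5605/ 882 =-6.35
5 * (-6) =-30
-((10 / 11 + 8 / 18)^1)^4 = -322417936 / 96059601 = -3.36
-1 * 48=-48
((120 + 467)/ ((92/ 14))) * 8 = 16436/ 23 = 714.61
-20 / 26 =-10 / 13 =-0.77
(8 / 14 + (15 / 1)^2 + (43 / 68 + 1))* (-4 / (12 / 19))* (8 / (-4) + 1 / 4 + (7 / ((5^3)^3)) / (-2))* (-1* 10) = -4013345906537 / 159375000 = -25181.78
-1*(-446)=446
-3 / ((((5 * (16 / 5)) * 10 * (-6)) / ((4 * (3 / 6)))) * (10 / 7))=7 / 1600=0.00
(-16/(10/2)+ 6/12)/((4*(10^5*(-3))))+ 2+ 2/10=8800009/4000000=2.20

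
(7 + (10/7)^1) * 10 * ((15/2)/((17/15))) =66375/119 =557.77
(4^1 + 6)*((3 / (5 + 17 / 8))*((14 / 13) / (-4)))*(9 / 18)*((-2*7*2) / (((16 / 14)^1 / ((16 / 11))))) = 54880 / 2717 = 20.20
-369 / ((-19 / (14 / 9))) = 574 / 19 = 30.21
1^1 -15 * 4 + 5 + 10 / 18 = -481 / 9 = -53.44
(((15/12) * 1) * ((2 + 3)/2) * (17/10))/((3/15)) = 425/16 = 26.56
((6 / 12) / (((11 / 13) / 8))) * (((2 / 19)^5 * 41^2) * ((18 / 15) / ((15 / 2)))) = 11188736 / 680927225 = 0.02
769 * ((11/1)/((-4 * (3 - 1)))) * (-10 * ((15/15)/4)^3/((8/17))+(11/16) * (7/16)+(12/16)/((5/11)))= -2190881/1280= -1711.63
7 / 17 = 0.41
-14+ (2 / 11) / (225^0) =-152 / 11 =-13.82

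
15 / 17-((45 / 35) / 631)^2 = 292646958 / 331668113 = 0.88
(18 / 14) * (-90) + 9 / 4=-3177 / 28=-113.46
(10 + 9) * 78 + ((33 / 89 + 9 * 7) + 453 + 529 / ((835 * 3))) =445573856 / 222945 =1998.58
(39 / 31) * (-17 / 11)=-663 / 341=-1.94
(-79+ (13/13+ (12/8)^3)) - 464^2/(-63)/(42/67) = 56909497/10584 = 5376.94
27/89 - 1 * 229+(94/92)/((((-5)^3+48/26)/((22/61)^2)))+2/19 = -52964431946526/231698085653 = -228.59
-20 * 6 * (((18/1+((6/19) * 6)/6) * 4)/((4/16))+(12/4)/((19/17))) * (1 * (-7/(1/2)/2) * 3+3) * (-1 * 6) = -72822240/19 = -3832749.47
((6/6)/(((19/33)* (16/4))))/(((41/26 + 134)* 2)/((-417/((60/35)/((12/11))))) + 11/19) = -37947/38704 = -0.98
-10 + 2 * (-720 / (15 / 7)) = -682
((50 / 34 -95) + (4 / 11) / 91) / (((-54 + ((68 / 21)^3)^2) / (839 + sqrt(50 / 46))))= -8180170200682137 / 114543994245395 -9749904887583 * sqrt(23) / 526902373528817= -71.50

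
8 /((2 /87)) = 348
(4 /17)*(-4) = -16 /17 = -0.94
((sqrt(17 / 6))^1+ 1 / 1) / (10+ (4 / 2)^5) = 1 / 42+ sqrt(102) / 252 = 0.06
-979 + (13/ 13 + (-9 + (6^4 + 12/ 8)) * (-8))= -11286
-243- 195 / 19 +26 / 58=-139301 / 551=-252.81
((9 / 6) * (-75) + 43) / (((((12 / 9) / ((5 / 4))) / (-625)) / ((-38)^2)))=470428125 / 8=58803515.62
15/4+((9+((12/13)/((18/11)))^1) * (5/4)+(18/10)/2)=3238/195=16.61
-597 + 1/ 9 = -5372/ 9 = -596.89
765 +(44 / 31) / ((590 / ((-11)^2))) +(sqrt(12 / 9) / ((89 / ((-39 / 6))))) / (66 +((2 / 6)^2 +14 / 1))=6998587 / 9145 - 39 * sqrt(3) / 64169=765.29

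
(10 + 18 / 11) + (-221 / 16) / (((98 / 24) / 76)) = -132295 / 539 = -245.45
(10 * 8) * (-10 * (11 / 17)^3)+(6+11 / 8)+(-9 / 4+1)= -8277663 / 39304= -210.61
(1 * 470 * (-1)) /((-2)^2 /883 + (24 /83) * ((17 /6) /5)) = -86114575 /30852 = -2791.22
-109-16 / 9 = -997 / 9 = -110.78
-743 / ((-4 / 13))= 9659 / 4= 2414.75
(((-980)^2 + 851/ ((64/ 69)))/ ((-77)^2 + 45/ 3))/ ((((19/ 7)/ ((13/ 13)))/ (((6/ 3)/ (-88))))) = -430670233/ 318027776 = -1.35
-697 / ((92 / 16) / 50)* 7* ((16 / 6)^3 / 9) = -499609600 / 5589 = -89391.59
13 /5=2.60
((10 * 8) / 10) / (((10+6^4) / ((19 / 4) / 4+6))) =115 / 2612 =0.04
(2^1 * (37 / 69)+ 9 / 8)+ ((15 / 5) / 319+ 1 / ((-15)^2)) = 29203921 / 13206600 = 2.21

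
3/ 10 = 0.30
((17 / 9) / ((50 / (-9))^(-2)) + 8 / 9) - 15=32213 / 729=44.19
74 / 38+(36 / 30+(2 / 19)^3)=107979 / 34295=3.15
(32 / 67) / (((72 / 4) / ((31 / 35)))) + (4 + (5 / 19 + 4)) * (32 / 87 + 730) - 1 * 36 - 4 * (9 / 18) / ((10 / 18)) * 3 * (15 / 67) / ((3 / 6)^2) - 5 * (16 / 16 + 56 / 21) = 69437790011 / 11628855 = 5971.16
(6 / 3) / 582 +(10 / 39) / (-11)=-827 / 41613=-0.02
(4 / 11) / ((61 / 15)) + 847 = 568397 / 671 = 847.09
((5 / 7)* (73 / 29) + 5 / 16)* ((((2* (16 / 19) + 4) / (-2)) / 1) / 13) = -185085 / 401128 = -0.46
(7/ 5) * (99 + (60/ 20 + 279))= 2667/ 5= 533.40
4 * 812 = 3248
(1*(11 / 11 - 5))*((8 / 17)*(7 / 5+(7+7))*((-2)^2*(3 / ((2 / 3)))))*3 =-133056 / 85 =-1565.36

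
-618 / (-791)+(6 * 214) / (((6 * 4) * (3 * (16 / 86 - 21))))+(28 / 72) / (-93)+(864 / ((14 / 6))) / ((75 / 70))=204738048122 / 592549965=345.52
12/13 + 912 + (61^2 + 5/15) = 180736/39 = 4634.26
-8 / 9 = -0.89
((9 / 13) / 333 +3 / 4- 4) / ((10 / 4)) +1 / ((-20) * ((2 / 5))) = -27401 / 19240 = -1.42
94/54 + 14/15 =2.67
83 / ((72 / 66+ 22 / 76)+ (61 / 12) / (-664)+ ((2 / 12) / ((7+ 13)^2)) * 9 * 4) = 3455522400 / 57774967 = 59.81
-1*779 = -779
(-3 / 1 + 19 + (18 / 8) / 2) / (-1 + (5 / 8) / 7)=-959 / 51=-18.80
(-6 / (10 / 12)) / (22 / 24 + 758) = -432 / 45535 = -0.01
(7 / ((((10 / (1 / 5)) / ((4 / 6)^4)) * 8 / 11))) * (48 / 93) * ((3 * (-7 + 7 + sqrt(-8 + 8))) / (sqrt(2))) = 0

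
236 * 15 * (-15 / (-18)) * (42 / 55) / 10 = 2478 / 11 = 225.27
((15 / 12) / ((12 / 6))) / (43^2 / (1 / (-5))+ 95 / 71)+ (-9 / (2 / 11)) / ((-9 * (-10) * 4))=-144457 / 1050080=-0.14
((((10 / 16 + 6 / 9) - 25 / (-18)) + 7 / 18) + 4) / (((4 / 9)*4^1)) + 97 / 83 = 54663 / 10624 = 5.15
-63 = -63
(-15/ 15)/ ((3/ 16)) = -16/ 3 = -5.33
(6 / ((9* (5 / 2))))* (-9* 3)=-36 / 5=-7.20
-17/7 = -2.43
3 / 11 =0.27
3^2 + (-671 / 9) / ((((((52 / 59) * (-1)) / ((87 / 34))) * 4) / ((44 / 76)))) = 40.33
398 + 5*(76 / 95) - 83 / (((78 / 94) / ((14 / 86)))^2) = 1121572255 / 2812329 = 398.81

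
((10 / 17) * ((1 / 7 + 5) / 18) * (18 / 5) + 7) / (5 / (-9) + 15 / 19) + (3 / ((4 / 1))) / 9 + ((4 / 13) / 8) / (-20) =3025279 / 92820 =32.59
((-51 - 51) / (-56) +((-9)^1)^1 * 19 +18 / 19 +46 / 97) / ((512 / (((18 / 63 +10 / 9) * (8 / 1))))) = -95226241 / 26008416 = -3.66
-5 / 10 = -1 / 2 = -0.50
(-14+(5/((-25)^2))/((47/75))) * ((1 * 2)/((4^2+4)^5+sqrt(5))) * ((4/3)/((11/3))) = -3365888000/1058815999999483+26296 * sqrt(5)/26470399999987075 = -0.00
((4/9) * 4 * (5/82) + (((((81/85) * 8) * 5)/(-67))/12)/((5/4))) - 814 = -1710436274/2101455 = -813.93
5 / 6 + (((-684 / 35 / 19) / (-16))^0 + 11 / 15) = 77 / 30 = 2.57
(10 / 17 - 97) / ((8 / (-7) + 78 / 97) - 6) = 1112881 / 73168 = 15.21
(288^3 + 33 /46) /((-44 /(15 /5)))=-3296526435 /2024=-1628718.59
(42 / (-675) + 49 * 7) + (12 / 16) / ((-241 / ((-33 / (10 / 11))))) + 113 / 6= 156985313 / 433800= 361.88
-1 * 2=-2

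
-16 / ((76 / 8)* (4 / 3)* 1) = -24 / 19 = -1.26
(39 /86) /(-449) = -39 /38614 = -0.00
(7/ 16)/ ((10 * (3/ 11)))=77/ 480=0.16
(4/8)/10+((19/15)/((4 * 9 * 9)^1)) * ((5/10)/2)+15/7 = 298537/136080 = 2.19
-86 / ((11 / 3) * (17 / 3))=-774 / 187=-4.14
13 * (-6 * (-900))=70200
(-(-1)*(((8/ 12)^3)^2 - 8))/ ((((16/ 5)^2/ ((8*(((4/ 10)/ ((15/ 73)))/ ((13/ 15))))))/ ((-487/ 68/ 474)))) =128161355/ 610925328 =0.21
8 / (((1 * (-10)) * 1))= -4 / 5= -0.80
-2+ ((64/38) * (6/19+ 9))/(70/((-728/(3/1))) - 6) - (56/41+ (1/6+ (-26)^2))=-6601926881/9679854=-682.03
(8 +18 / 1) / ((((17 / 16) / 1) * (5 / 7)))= 2912 / 85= 34.26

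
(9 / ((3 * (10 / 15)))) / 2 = 9 / 4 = 2.25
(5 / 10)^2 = 1 / 4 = 0.25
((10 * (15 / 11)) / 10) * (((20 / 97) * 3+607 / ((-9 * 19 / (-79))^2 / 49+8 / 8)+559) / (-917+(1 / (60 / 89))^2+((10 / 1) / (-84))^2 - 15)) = -1915346645052120 / 1172695910182357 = -1.63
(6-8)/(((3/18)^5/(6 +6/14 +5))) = -1244160/7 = -177737.14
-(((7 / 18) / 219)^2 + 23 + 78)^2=-2463254327592010969 / 241471833524496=-10201.00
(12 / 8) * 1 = 3 / 2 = 1.50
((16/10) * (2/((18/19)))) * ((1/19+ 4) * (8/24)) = 616/135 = 4.56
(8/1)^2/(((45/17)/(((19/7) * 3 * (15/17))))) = 1216/7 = 173.71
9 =9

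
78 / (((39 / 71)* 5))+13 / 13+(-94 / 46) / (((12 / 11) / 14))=3.18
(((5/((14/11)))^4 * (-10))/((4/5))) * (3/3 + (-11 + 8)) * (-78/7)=-8921859375/134456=-66355.23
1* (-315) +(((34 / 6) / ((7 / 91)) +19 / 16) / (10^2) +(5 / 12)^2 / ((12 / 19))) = -3390947 / 10800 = -313.98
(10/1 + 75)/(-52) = -85/52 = -1.63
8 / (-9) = -8 / 9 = -0.89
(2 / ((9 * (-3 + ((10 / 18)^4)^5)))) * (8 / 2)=-5403406870691968356 / 18236450504869572889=-0.30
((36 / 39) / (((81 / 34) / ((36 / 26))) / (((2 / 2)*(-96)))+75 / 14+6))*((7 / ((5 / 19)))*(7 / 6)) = 28361984 / 11226735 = 2.53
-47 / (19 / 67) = -3149 / 19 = -165.74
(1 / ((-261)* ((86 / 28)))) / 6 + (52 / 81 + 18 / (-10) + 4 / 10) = -382934 / 505035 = -0.76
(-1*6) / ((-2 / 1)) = 3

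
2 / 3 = 0.67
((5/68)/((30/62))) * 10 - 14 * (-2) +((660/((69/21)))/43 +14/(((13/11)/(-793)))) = -944198813/100878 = -9359.81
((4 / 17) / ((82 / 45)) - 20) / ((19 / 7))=-96950 / 13243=-7.32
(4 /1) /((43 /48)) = 4.47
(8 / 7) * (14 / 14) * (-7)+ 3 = -5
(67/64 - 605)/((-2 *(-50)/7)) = -270571/6400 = -42.28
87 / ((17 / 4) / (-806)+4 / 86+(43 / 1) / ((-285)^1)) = -3437380440 / 4331831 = -793.52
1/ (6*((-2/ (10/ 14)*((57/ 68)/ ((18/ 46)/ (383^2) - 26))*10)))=1491240221/ 8076989718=0.18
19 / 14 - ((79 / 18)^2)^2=-271653295 / 734832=-369.68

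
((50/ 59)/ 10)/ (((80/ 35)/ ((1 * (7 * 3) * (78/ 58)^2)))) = 1117935/ 793904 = 1.41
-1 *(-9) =9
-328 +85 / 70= -4575 / 14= -326.79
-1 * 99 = -99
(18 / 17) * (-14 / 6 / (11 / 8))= -336 / 187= -1.80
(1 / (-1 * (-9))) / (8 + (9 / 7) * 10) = 7 / 1314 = 0.01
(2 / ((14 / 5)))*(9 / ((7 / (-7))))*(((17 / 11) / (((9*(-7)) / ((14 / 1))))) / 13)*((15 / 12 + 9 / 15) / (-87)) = -629 / 174174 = -0.00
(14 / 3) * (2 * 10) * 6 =560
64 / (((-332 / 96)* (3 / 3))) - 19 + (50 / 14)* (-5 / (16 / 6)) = -205453 / 4648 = -44.20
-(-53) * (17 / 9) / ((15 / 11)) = 9911 / 135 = 73.41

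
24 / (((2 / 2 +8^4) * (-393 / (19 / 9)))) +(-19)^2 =1743760891 / 4830363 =361.00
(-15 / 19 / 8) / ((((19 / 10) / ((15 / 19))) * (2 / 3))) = -3375 / 54872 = -0.06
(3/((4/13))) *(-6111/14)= -34047/8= -4255.88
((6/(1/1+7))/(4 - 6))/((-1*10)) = 3/80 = 0.04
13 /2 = 6.50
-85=-85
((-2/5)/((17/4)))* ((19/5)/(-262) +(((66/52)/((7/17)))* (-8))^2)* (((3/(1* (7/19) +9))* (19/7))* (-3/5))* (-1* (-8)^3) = 21946047255991296/1436154162625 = 15281.12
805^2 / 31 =648025 / 31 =20904.03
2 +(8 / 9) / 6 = 58 / 27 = 2.15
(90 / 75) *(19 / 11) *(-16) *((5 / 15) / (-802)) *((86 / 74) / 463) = 13072 / 377824205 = 0.00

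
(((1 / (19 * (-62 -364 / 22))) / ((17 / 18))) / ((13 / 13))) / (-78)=0.00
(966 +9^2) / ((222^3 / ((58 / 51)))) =10121 / 92998908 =0.00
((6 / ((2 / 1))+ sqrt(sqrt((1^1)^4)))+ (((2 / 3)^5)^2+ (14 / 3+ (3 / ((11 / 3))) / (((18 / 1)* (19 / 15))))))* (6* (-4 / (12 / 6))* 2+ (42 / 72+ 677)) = 153457999643 / 26926344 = 5699.18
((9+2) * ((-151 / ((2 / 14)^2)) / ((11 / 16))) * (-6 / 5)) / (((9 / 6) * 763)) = 67648 / 545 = 124.12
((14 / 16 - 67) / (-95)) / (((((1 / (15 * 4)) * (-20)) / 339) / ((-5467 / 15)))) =980402577 / 3800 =258000.68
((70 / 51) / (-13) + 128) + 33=106673 / 663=160.89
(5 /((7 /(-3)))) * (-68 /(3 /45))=15300 /7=2185.71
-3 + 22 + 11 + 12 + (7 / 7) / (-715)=30029 / 715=42.00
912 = 912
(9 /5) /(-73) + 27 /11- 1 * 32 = -118724 /4015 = -29.57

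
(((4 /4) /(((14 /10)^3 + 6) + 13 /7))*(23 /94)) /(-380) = -4025 /66267744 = -0.00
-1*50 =-50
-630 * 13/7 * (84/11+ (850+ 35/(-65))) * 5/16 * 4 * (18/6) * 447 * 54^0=-36980924625/22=-1680951119.32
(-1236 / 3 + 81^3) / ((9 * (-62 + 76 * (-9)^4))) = 531029 / 4487166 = 0.12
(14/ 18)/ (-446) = -7/ 4014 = -0.00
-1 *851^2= -724201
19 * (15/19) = 15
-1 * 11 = -11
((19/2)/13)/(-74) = -19/1924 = -0.01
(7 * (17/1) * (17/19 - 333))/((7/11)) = -1179970/19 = -62103.68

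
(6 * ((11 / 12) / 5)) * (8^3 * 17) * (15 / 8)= 17952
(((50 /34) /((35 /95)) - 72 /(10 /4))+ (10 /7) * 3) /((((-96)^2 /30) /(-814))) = 4969877 /91392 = 54.38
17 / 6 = 2.83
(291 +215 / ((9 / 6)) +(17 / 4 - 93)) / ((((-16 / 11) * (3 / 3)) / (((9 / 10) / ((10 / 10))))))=-136851 / 640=-213.83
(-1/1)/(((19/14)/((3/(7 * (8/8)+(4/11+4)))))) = -462/2375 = -0.19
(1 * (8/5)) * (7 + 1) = 64/5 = 12.80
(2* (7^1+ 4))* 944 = 20768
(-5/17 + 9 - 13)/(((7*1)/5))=-365/119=-3.07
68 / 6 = 34 / 3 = 11.33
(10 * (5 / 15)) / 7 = 10 / 21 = 0.48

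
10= 10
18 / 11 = 1.64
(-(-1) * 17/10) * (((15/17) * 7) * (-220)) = -2310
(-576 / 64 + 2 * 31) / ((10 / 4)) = 106 / 5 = 21.20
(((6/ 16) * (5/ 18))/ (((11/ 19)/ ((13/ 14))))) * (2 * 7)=1235/ 528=2.34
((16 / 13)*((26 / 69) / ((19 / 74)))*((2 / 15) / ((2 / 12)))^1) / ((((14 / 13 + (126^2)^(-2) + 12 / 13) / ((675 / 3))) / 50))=1790544559104000 / 220289407061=8128.15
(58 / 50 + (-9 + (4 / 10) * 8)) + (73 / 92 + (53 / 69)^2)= -1550429 / 476100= -3.26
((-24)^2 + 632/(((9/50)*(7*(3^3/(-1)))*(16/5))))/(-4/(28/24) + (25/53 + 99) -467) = -51404753/33442875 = -1.54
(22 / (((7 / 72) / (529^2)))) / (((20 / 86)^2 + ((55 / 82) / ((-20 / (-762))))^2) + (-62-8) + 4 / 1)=22044036861893376 / 204380319535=107857.92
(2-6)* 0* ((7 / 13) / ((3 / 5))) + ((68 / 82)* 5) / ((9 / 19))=3230 / 369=8.75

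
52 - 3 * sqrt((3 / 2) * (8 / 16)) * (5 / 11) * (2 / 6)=52 - 5 * sqrt(3) / 22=51.61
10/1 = 10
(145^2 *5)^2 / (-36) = -11051265625 / 36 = -306979600.69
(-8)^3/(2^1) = -256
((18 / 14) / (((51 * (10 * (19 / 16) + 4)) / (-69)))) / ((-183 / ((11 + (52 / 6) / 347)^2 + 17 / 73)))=1772673331696 / 24309922917903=0.07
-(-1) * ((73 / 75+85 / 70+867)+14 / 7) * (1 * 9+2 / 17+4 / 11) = 540615477 / 65450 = 8259.98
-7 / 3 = -2.33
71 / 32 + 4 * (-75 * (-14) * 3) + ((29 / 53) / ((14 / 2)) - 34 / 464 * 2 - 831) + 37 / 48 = 11771.92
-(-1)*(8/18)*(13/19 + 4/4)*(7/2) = 448/171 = 2.62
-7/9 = -0.78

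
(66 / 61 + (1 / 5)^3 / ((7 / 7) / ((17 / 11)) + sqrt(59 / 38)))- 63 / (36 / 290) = -506.41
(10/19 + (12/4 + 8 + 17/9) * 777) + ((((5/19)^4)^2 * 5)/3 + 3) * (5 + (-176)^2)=5245851393080588/50950689123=102959.38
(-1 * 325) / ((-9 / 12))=433.33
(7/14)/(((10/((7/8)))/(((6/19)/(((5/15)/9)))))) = 567/1520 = 0.37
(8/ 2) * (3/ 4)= 3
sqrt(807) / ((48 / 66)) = 39.06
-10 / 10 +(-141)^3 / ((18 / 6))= -934408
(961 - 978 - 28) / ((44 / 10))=-225 / 22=-10.23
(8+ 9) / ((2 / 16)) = 136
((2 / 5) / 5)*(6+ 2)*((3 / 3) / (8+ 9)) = 16 / 425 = 0.04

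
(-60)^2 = 3600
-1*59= -59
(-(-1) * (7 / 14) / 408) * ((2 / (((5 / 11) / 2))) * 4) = 11 / 255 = 0.04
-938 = -938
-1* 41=-41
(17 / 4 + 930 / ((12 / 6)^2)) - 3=935 / 4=233.75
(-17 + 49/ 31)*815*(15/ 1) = -5843550/ 31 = -188501.61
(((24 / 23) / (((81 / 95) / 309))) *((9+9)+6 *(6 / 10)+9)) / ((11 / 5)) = 5259.92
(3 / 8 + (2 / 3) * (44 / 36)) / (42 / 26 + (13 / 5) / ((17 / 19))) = 283985 / 1079136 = 0.26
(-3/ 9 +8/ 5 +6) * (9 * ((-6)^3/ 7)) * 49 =-494424/ 5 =-98884.80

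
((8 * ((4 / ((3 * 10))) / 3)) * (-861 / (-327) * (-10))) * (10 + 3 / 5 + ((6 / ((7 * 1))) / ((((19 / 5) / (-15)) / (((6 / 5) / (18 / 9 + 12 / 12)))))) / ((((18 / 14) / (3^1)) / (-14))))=-47821088 / 93195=-513.13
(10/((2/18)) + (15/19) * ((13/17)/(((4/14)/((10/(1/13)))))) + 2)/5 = 118441/1615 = 73.34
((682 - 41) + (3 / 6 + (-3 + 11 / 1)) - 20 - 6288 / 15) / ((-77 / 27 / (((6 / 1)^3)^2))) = -1324587168 / 385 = -3440486.15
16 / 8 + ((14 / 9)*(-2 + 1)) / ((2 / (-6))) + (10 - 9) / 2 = 43 / 6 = 7.17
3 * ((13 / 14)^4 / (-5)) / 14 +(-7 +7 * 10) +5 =182774477 / 2689120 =67.97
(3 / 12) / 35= 1 / 140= 0.01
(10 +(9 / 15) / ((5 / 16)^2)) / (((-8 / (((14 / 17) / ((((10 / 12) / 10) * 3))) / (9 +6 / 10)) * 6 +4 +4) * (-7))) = 1009 / 57700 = 0.02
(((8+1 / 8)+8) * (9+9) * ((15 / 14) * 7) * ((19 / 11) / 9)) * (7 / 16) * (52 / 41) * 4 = 3345615 / 3608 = 927.28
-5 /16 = -0.31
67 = 67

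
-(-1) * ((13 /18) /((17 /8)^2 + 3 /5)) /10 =0.01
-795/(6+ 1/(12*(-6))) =-57240/431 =-132.81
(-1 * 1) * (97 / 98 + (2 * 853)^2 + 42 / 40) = -2852229279 / 980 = -2910438.04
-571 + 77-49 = -543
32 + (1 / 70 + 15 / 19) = 43629 / 1330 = 32.80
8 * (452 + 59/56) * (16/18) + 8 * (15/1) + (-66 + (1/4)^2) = 366887/112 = 3275.78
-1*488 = -488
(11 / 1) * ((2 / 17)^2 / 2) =22 / 289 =0.08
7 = 7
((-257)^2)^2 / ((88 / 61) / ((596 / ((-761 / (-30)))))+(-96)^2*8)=594757402120335 / 10051715251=59169.74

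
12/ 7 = 1.71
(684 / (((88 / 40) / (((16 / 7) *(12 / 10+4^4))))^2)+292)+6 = 289588061626 / 5929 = 48842648.28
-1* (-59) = 59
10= 10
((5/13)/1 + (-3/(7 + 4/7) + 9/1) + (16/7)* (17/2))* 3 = 411165/4823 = 85.25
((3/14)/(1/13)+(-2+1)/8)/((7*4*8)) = 149/12544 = 0.01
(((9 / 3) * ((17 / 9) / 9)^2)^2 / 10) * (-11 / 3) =-0.01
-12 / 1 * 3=-36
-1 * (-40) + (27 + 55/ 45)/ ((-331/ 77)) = 99602/ 2979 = 33.43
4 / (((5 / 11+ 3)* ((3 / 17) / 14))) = 5236 / 57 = 91.86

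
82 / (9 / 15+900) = 410 / 4503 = 0.09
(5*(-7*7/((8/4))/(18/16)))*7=-6860/9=-762.22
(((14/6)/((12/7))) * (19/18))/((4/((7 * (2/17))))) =6517/22032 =0.30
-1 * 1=-1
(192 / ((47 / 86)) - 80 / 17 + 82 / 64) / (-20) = -17.39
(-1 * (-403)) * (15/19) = 318.16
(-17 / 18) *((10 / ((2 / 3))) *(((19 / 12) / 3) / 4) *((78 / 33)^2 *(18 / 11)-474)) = 166540415 / 191664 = 868.92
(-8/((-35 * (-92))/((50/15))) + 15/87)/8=2299/112056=0.02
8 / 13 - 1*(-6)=86 / 13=6.62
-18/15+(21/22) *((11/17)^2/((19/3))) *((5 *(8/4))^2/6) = -4071/27455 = -0.15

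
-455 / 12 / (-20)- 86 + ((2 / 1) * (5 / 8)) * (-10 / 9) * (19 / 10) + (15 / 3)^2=-8891 / 144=-61.74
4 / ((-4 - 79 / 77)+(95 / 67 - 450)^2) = 691306 / 34776297841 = 0.00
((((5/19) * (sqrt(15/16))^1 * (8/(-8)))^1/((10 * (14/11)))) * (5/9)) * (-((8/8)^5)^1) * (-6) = -55 * sqrt(15)/3192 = -0.07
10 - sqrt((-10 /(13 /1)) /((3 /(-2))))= 10 - 2 * sqrt(195) /39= 9.28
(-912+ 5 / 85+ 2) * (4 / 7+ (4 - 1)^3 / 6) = -1098299 / 238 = -4614.70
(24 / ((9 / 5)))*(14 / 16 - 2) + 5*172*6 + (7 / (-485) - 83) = 2455063 / 485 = 5061.99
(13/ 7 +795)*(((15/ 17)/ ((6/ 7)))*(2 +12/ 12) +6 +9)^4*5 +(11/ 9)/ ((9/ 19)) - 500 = 161585912119617409/ 378851256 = 426515445.21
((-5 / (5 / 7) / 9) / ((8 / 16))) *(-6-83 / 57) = 5950 / 513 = 11.60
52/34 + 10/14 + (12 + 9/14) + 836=202511/238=850.89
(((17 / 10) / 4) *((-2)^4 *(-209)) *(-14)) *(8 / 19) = 41888 / 5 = 8377.60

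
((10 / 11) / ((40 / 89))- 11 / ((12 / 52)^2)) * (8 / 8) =-80995 / 396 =-204.53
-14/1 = -14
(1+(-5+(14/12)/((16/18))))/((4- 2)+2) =-43/64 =-0.67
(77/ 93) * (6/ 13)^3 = 5544/ 68107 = 0.08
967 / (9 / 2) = 1934 / 9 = 214.89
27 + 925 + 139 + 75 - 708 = 458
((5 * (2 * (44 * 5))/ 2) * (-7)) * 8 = -61600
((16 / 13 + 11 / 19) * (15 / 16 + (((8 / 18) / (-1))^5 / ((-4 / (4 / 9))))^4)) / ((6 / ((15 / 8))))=891390001397156476326149095 / 1681263909545600847893347584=0.53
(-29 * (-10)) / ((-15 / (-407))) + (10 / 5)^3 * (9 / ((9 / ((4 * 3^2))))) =24470 / 3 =8156.67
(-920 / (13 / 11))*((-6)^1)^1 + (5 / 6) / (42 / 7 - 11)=364307 / 78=4670.60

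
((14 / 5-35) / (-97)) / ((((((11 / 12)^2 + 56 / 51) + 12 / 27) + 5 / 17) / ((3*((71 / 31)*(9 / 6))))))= 125923896 / 98524355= 1.28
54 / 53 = 1.02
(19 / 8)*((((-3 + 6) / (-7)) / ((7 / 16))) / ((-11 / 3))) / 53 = 342 / 28567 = 0.01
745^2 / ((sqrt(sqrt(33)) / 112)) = 62162800* 33^(3 / 4) / 33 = 25935945.40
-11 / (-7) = 11 / 7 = 1.57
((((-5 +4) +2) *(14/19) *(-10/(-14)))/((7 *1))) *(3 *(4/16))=15/266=0.06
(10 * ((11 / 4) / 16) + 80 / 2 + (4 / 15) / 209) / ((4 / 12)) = 4185353 / 33440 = 125.16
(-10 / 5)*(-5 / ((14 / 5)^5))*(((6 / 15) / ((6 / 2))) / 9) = 3125 / 3630312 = 0.00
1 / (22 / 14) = 7 / 11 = 0.64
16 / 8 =2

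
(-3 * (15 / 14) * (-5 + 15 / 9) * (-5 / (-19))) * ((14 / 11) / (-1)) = -750 / 209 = -3.59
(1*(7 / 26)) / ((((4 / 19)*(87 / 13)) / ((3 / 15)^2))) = 133 / 17400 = 0.01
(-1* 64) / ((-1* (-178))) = -32 / 89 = -0.36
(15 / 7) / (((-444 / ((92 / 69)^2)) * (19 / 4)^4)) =-5120 / 303778251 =-0.00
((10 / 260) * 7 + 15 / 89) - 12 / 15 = -4191 / 11570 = -0.36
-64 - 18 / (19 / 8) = -1360 / 19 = -71.58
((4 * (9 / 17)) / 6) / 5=6 / 85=0.07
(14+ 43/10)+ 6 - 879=-8547/10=-854.70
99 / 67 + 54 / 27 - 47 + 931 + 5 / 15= 178450 / 201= 887.81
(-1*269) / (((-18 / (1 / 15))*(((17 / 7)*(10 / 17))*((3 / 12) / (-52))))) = -97916 / 675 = -145.06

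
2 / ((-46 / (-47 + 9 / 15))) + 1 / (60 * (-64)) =2.02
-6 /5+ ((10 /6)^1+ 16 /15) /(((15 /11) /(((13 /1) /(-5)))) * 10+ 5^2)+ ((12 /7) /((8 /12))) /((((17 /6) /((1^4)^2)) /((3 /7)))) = -23744671 /35298375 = -0.67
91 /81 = 1.12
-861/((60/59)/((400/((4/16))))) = -1354640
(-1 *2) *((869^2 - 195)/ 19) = -1509932/ 19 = -79470.11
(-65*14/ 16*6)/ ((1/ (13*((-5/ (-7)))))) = -3168.75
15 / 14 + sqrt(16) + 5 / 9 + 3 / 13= 9595 / 1638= 5.86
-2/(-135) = 0.01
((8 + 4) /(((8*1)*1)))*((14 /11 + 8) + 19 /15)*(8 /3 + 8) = 168.63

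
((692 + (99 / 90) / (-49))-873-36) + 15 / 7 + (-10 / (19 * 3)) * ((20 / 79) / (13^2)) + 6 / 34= -1361045182339 / 6339188310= -214.70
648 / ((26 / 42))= 13608 / 13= 1046.77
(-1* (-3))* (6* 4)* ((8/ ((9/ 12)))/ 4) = 192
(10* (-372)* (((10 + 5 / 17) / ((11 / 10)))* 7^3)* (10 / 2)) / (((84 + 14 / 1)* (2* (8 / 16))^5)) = -113925000 / 187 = -609224.60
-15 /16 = -0.94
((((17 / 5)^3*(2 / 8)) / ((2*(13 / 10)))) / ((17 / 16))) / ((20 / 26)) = 578 / 125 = 4.62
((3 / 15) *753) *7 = 1054.20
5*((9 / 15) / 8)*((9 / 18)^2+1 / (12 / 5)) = 1 / 4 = 0.25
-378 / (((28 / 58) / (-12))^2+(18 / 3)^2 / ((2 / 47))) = -11444328 / 25613545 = -0.45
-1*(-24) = 24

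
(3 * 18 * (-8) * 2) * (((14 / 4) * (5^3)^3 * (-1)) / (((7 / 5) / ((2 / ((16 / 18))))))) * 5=47460937500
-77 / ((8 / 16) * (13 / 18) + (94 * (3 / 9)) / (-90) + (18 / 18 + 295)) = -41580 / 159847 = -0.26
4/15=0.27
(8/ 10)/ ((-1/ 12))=-48/ 5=-9.60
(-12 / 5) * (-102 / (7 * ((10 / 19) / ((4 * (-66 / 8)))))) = -383724 / 175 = -2192.71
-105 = -105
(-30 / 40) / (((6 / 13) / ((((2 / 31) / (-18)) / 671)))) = 13 / 1497672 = 0.00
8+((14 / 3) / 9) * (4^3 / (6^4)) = 17552 / 2187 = 8.03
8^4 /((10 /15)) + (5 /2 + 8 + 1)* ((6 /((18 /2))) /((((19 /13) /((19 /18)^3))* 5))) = 537585059 /87480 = 6145.23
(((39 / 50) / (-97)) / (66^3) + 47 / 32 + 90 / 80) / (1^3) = 2411073199 / 929570400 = 2.59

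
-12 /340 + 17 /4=1433 /340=4.21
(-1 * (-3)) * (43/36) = 43/12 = 3.58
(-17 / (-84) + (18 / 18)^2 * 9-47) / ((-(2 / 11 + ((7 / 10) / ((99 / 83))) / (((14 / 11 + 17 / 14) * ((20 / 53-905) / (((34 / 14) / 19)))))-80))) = -0.47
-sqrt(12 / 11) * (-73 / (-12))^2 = -5329 * sqrt(33) / 792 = -38.65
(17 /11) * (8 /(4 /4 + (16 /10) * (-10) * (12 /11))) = -136 /181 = -0.75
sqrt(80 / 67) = 4* sqrt(335) / 67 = 1.09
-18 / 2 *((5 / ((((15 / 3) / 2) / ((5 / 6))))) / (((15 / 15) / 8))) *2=-240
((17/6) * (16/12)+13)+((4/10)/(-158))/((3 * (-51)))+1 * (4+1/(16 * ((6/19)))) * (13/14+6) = 1241744963/27074880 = 45.86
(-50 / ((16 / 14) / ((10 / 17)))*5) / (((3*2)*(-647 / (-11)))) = -48125 / 131988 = -0.36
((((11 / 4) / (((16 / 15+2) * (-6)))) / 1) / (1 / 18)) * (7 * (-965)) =3343725 / 184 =18172.42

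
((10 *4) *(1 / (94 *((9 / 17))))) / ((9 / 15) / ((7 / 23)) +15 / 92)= 1094800 / 2907279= 0.38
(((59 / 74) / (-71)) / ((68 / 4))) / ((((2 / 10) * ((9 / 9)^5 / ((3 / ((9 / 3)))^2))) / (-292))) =43070 / 44659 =0.96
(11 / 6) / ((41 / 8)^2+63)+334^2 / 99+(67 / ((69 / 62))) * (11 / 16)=1168.24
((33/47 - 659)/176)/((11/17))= -131495/22748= -5.78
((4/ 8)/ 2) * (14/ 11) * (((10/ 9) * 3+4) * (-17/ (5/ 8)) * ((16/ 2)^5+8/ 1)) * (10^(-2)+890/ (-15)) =138828844336/ 1125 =123403417.19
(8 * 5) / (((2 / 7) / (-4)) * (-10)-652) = -280 / 4559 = -0.06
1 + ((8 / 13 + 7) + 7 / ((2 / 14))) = 749 / 13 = 57.62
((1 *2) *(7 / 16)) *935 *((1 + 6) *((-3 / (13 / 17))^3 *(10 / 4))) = -30387027825 / 35152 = -864446.63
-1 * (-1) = 1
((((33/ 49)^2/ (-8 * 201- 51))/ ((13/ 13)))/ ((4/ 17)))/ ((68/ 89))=-32307/ 21244048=-0.00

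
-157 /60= -2.62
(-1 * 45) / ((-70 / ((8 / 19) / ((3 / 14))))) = 24 / 19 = 1.26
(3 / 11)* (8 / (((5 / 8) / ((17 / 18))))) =544 / 165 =3.30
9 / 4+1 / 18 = 83 / 36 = 2.31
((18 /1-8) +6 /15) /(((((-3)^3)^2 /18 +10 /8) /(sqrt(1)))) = 208 /835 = 0.25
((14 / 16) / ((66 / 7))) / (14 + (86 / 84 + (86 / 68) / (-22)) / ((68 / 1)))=99127 / 14969195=0.01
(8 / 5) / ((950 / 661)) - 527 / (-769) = 3284861 / 1826375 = 1.80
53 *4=212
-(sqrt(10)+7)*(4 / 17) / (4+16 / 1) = -0.12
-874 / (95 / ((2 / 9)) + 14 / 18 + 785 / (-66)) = -43263 / 20611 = -2.10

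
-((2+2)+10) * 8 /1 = -112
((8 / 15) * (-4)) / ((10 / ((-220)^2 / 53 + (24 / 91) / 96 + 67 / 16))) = -70793753 / 361725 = -195.71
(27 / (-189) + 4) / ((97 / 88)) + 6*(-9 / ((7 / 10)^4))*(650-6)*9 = -43370523576 / 33271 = -1303553.35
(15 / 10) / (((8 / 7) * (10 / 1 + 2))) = 7 / 64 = 0.11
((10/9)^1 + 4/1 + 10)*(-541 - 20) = -25432/3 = -8477.33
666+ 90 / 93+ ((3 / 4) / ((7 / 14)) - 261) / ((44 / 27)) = 1385085 / 2728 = 507.73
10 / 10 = 1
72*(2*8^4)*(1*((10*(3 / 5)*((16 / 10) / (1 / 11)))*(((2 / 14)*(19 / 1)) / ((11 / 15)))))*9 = 14523826176 / 7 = 2074832310.86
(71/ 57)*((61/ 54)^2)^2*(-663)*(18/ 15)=-217255091131/ 134631720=-1613.70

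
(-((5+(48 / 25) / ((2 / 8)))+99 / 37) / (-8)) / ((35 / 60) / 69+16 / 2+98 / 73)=107318322 / 522816475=0.21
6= 6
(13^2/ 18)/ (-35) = -169/ 630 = -0.27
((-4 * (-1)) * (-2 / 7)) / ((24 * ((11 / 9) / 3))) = -9 / 77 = -0.12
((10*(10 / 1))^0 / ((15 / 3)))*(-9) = -9 / 5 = -1.80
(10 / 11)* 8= 80 / 11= 7.27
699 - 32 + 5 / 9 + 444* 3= 17996 / 9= 1999.56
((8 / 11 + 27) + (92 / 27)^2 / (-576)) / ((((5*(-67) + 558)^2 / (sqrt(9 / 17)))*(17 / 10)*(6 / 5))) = 0.00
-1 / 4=-0.25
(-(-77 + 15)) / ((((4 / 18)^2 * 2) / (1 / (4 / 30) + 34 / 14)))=349029 / 56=6232.66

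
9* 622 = 5598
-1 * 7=-7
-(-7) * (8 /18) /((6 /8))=112 /27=4.15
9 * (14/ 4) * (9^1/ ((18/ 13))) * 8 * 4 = 6552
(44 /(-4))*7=-77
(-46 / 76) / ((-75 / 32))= 368 / 1425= 0.26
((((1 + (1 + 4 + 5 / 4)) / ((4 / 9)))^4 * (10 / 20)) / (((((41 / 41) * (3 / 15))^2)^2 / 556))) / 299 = 403140886936875 / 9797632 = 41146767.60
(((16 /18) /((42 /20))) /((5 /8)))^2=16384 /35721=0.46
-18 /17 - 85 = -1463 /17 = -86.06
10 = 10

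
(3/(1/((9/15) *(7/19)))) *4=2.65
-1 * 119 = -119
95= 95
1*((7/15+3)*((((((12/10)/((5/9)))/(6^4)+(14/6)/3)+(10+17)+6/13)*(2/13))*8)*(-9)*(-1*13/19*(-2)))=-556496/375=-1483.99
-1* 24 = -24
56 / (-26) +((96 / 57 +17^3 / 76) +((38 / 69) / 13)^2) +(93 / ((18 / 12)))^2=238986127105 / 61150284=3908.18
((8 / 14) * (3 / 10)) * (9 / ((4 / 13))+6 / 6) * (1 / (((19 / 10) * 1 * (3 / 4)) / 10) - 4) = 10406 / 665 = 15.65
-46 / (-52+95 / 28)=1288 / 1361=0.95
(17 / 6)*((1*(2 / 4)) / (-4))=-17 / 48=-0.35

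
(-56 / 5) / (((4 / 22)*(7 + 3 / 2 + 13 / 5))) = -616 / 111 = -5.55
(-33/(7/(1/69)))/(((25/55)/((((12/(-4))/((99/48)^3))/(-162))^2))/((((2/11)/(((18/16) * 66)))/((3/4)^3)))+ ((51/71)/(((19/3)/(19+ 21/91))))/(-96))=-414264628084736/106581680317962043133415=-0.00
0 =0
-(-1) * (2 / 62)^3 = 1 / 29791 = 0.00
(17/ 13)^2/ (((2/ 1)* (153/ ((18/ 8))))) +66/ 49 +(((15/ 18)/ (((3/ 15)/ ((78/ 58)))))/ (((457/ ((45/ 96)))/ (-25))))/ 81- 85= -15862311923345/ 189644704704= -83.64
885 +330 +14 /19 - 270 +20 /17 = 305853 /323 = 946.91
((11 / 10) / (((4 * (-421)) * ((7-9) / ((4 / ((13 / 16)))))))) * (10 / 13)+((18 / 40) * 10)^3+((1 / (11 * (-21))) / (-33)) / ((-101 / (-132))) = 1210142167343 / 13279818552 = 91.13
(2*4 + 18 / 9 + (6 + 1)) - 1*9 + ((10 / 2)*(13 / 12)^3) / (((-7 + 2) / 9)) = -661 / 192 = -3.44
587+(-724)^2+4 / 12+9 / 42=22040069 / 42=524763.55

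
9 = 9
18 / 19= 0.95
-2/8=-1/4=-0.25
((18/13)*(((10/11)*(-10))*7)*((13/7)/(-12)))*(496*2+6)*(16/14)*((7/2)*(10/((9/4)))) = 7984000/33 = 241939.39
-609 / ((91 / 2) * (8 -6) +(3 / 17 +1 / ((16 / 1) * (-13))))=-717808 / 107461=-6.68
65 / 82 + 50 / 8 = 1155 / 164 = 7.04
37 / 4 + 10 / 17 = 669 / 68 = 9.84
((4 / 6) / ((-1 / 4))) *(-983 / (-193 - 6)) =-13.17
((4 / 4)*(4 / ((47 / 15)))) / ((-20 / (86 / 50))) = -129 / 1175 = -0.11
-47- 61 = -108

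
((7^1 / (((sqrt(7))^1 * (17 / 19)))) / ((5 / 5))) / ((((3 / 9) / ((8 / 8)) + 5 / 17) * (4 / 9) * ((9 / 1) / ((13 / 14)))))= 741 * sqrt(7) / 1792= 1.09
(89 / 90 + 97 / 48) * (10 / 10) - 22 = -13673 / 720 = -18.99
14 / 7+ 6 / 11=28 / 11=2.55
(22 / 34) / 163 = 11 / 2771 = 0.00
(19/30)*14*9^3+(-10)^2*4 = 34319/5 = 6863.80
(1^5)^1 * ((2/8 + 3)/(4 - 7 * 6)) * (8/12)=-13/228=-0.06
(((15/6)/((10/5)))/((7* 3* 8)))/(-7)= -0.00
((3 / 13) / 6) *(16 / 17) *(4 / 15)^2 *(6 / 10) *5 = 128 / 16575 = 0.01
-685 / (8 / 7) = -4795 / 8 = -599.38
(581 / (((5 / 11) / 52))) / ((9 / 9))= 332332 / 5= 66466.40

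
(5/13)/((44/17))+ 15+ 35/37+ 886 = 19091929/21164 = 902.09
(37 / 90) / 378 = 37 / 34020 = 0.00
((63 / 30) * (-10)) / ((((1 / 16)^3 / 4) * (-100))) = 86016 / 25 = 3440.64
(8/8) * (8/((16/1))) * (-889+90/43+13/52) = -443.33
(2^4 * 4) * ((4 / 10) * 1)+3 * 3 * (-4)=-52 / 5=-10.40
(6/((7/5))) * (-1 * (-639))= 19170/7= 2738.57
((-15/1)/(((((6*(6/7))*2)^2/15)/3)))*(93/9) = -65.93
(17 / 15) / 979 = 17 / 14685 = 0.00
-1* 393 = -393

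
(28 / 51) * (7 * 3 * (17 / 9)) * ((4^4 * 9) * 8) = 401408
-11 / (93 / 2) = -22 / 93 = -0.24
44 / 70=22 / 35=0.63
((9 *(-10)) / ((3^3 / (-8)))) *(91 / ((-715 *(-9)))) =112 / 297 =0.38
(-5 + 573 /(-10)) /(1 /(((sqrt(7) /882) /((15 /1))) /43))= -89 *sqrt(7) /812700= -0.00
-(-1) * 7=7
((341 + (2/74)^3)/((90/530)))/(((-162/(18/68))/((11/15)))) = -559442719/232497270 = -2.41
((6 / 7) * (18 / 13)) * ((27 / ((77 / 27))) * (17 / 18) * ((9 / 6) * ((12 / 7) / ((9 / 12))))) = 1784592 / 49049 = 36.38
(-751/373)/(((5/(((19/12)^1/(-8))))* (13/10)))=14269/232752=0.06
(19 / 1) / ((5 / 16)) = 304 / 5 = 60.80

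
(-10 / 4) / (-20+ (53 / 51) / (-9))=2295 / 18466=0.12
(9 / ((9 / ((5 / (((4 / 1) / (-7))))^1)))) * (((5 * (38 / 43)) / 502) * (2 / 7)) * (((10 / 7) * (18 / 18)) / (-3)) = 2375 / 226653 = 0.01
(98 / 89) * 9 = 882 / 89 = 9.91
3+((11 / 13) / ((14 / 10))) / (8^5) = 8945719 / 2981888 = 3.00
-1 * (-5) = 5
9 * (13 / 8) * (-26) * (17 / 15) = -8619 / 20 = -430.95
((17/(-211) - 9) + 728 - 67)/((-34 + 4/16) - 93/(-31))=-13420/633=-21.20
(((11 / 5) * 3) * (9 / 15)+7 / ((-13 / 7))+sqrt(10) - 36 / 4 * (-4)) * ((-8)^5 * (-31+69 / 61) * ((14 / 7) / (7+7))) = 59703296 * sqrt(10) / 427+702230167552 / 138775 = 5502357.39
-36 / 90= -2 / 5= -0.40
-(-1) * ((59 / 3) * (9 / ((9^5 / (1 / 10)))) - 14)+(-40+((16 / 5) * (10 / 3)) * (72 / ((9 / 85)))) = 1417044839 / 196830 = 7199.33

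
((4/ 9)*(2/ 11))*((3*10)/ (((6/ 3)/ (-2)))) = -80/ 33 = -2.42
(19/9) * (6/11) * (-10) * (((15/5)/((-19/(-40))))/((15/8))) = -1280/33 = -38.79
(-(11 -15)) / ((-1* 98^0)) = -4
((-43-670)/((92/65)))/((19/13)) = -26195/76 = -344.67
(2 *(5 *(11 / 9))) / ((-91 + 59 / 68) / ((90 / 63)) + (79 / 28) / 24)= -2094400 / 10791411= -0.19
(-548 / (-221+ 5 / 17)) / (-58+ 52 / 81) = -188649 / 4357948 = -0.04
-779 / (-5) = 779 / 5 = 155.80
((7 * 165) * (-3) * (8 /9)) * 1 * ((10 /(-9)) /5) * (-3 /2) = -3080 /3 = -1026.67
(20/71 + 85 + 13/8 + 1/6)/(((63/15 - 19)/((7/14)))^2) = 3709325/37324416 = 0.10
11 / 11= 1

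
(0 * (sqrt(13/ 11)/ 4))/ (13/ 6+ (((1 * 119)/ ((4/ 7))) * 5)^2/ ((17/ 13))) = 0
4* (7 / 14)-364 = -362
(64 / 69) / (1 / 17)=1088 / 69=15.77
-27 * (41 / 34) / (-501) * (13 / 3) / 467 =1599 / 2651626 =0.00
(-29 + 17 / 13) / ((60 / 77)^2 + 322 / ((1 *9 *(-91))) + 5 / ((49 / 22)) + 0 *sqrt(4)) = -2401245 / 213217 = -11.26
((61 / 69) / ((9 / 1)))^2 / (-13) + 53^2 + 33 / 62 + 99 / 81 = 873657157135 / 310826646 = 2810.75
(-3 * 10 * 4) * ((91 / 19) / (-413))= 1560 / 1121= 1.39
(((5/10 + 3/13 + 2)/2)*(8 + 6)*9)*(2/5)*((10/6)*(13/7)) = 213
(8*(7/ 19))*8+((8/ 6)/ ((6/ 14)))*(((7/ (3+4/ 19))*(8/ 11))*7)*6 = 8826496/ 38247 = 230.78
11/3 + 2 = 17/3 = 5.67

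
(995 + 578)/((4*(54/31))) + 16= 52219/216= 241.75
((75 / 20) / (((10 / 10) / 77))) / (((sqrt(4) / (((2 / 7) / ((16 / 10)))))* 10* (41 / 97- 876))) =-1455 / 494144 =-0.00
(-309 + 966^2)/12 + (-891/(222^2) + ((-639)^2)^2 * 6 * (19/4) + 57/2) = 13010133217408927/2738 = 4751692190434.23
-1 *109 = -109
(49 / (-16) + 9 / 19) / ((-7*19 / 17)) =13379 / 40432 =0.33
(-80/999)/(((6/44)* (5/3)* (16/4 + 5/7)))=-224/2997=-0.07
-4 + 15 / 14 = -41 / 14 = -2.93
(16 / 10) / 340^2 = 1 / 72250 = 0.00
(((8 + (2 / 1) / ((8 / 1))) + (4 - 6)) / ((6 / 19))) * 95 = 45125 / 24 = 1880.21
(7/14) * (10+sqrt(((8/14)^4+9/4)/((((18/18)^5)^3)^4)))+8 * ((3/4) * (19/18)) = sqrt(22633)/196+34/3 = 12.10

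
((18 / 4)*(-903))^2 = 66048129 / 4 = 16512032.25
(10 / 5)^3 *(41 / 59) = 5.56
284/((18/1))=142/9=15.78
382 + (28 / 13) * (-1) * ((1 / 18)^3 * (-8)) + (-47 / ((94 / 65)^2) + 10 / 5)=644128523 / 1781676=361.53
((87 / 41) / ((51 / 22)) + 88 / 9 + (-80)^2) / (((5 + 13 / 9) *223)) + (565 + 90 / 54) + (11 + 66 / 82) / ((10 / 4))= 575.85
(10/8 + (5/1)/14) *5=225/28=8.04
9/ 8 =1.12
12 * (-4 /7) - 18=-174 /7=-24.86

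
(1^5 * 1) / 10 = 1 / 10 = 0.10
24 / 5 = 4.80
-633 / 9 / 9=-211 / 27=-7.81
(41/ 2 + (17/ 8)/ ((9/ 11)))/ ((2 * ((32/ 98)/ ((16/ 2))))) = 81487/ 288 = 282.94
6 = 6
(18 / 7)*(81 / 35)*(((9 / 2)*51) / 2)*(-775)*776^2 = -15615840299040 / 49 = -318690618347.76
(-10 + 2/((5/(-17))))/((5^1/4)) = -336/25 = -13.44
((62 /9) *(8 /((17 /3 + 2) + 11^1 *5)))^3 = 1906624 /2803221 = 0.68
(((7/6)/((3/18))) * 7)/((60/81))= 1323/20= 66.15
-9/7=-1.29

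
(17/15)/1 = 17/15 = 1.13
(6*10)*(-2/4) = -30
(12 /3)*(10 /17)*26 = 61.18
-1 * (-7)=7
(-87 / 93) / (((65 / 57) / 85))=-69.73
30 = 30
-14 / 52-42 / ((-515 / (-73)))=-6.22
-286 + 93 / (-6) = -603 / 2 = -301.50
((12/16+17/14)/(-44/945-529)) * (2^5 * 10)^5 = -6228541440000000/499949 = -12458353632.07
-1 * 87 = -87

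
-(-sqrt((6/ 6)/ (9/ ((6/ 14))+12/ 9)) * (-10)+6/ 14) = -10 * sqrt(201)/ 67-3/ 7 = -2.54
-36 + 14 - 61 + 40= -43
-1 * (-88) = 88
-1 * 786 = -786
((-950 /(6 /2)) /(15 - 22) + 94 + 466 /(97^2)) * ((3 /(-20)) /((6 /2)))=-13760851 /1975890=-6.96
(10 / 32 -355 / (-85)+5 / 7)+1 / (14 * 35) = 346881 / 66640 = 5.21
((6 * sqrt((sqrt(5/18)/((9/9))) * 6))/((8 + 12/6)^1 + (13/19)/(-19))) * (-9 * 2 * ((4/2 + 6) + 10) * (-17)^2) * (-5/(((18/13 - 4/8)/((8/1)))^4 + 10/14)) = 1476318901150679040 * 10^(1/4)/3741210671011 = 701726.72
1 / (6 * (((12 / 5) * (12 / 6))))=5 / 144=0.03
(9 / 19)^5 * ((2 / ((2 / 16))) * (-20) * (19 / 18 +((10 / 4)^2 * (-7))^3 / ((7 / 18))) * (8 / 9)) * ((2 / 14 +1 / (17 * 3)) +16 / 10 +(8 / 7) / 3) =922508163351648 / 294655781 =3130799.47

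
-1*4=-4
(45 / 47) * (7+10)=765 / 47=16.28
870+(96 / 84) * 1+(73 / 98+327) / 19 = 1654187 / 1862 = 888.39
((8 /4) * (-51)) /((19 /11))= -1122 /19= -59.05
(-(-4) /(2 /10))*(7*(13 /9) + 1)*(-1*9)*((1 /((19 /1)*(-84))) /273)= 500 /108927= 0.00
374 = 374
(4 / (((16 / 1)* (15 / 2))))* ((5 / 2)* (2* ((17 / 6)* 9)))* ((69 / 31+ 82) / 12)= 44387 / 1488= 29.83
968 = 968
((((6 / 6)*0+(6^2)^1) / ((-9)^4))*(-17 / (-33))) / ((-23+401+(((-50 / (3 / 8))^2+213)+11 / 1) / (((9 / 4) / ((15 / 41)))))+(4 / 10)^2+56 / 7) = 34850 / 40850112699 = 0.00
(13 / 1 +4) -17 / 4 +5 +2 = 79 / 4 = 19.75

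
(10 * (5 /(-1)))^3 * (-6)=750000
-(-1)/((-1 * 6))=-1/6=-0.17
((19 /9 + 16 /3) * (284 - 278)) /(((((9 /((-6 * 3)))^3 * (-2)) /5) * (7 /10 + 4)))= 26800 /141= 190.07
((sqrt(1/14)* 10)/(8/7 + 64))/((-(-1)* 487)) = 5* sqrt(14)/222072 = 0.00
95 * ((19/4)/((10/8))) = 361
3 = 3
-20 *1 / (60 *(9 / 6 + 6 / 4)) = -1 / 9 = -0.11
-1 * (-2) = 2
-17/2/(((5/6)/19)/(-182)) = 176358/5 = 35271.60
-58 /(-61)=58 /61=0.95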